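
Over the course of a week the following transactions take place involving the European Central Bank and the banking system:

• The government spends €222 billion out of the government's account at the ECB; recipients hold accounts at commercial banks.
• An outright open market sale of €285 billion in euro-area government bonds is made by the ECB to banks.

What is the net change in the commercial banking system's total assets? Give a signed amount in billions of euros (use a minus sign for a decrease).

Government spending €222 billion: bank balance sheets expand → +€222B.
OMO sale (to banks) €285 billion: just an asset swap on bank balance sheets → 0.
Net: 222 + 0 = +€222 billion.

+€222 billion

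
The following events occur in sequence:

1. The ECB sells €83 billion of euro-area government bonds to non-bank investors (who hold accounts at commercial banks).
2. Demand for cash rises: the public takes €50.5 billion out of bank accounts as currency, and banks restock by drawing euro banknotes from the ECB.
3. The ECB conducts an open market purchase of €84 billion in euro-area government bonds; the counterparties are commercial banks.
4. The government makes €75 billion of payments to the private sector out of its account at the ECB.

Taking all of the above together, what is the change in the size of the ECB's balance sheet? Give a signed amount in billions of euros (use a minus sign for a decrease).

+€1 billion

Asset sale (to non-banks) €83 billion: an ECB asset is shed → −€83B.
Currency withdrawal €50.5 billion: only the composition of liabilities changes → 0.
OMO purchase (from banks) €84 billion: an ECB asset is acquired → +€84B.
Government spending €75 billion: only the composition of liabilities changes → 0.
Net: −83 + 0 + 84 + 0 = +€1 billion.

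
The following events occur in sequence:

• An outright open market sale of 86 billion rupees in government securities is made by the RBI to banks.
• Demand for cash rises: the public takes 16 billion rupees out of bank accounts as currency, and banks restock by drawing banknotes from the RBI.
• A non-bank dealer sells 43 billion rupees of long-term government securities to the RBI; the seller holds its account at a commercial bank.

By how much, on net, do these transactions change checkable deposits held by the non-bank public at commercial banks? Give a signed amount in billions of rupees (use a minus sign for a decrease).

RBI balance sheet:
  Assets:      Securities −43B
  Liabilities: Bank reserves −59B, Currency in circulation +16B
Commercial banking system:
  Assets:      Reserves at CB −59B, Securities +86B
  Liabilities: Checkable deposits +27B
So the change in checkable deposits held by the non-bank public at commercial banks is +27 billion.

+27 billion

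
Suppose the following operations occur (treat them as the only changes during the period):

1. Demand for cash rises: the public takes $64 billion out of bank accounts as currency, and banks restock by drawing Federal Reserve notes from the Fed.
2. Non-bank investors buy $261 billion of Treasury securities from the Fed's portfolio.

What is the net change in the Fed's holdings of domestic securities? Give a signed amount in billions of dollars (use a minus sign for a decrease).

Currency withdrawal $64 billion: the Fed's securities portfolio is untouched → 0.
Asset sale (to non-banks) $261 billion: securities removed from the Fed's portfolio → −$261B.
Net: 0 − 261 = -$261 billion.

-$261 billion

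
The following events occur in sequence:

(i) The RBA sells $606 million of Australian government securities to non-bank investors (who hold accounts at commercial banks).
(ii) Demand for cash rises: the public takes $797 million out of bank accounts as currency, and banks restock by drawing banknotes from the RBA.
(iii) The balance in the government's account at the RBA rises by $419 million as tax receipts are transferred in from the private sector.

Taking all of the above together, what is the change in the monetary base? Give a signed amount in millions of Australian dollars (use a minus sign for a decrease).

-$1025 million

RBA balance sheet:
  Assets:      Securities −$606M
  Liabilities: Bank reserves −$1822M, Currency in circulation +$797M, Government deposits +$419M
Commercial banking system:
  Assets:      Reserves at CB −$1822M
  Liabilities: Checkable deposits −$1822M
Monetary base = currency + reserves: +$797M + (−$1822M) = -$1025 million.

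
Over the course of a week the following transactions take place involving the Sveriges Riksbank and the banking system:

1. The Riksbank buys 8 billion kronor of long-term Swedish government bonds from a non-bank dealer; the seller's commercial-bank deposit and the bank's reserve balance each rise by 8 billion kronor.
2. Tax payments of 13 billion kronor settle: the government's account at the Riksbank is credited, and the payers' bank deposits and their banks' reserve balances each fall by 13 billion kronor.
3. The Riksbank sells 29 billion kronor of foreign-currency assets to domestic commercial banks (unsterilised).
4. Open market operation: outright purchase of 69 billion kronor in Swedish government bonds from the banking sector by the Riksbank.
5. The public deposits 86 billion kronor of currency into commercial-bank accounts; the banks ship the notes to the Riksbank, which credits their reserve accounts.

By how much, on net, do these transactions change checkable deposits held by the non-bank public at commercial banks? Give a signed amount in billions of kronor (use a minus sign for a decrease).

+81 billion

Riksbank balance sheet:
  Assets:      Securities +77B, Foreign assets −29B
  Liabilities: Bank reserves +121B, Currency in circulation −86B, Government deposits +13B
Commercial banking system:
  Assets:      Reserves at CB +121B, Securities −69B, Foreign assets +29B
  Liabilities: Checkable deposits +81B
So the change in checkable deposits held by the non-bank public at commercial banks is +81 billion.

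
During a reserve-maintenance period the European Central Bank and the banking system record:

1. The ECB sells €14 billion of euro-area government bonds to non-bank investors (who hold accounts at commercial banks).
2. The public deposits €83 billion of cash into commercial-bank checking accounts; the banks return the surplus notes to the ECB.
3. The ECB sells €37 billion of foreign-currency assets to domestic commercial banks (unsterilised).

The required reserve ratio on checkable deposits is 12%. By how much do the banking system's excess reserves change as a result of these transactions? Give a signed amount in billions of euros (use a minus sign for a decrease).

+€23.72 billion

Asset sale (to non-banks) €14 billion: reserves −€14B, deposits −€14B.
Currency deposit €83 billion: reserves +€83B, deposits +€83B.
FX sale €37 billion: reserves −€37B, deposits 0.
Totals: Δreserves = +€32B, Δdeposits = +€69B.
Δrequired reserves = 12% × +€69B = +€8.28B.
Δexcess reserves = Δreserves − Δrequired = +€32B − (+€8.28B) = +€23.72 billion.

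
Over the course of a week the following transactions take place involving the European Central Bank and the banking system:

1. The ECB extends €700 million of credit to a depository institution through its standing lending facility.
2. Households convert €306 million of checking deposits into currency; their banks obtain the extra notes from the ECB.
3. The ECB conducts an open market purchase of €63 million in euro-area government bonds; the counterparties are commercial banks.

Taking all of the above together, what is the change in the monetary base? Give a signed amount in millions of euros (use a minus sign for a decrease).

ECB balance sheet:
  Assets:      Securities +€63M, Loans to banks +€700M
  Liabilities: Bank reserves +€457M, Currency in circulation +€306M
Monetary base = currency + reserves: +€306M + (+€457M) = +€763 million.

+€763 million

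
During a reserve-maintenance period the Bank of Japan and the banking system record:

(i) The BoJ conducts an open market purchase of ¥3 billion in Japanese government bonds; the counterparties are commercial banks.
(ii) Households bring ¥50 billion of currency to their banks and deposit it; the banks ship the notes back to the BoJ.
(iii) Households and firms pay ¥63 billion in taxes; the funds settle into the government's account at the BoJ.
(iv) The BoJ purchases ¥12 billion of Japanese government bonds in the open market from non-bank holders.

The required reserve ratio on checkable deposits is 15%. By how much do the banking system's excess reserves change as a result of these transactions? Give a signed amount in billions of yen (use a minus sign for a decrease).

OMO purchase (from banks) ¥3 billion: reserves +¥3B, deposits 0.
Currency deposit ¥50 billion: reserves +¥50B, deposits +¥50B.
Government account inflow ¥63 billion: reserves −¥63B, deposits −¥63B.
Asset purchase (from non-banks) ¥12 billion: reserves +¥12B, deposits +¥12B.
Totals: Δreserves = +¥2B, Δdeposits = −¥1B.
Δrequired reserves = 15% × −¥1B = −¥0.15B.
Δexcess reserves = Δreserves − Δrequired = +¥2B − (−¥0.15B) = +¥2.15 billion.

+¥2.15 billion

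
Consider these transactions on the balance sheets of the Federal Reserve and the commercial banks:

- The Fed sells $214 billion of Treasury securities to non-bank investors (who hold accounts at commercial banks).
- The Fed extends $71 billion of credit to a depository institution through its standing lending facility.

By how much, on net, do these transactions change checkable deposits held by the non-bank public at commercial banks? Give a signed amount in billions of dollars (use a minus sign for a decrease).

-$214 billion

Fed balance sheet:
  Assets:      Securities −$214B, Loans to banks +$71B
  Liabilities: Bank reserves −$143B
Commercial banking system:
  Assets:      Reserves at CB −$143B
  Liabilities: Checkable deposits −$214B, Borrowings from CB +$71B
So the change in checkable deposits held by the non-bank public at commercial banks is -$214 billion.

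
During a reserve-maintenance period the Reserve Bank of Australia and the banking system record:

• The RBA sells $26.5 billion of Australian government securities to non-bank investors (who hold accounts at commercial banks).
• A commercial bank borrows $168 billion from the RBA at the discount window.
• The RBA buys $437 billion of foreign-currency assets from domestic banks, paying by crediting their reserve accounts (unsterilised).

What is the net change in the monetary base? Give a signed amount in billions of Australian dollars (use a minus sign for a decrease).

Asset sale (to non-banks) $26.5 billion: RBA balance sheet contracts → −$26.5B.
Discount-window loan $168 billion: RBA balance sheet expands → +$168B.
FX purchase $437 billion: RBA balance sheet expands → +$437B.
Net: −26.5 + 168 + 437 = +$578.5 billion.

+$578.5 billion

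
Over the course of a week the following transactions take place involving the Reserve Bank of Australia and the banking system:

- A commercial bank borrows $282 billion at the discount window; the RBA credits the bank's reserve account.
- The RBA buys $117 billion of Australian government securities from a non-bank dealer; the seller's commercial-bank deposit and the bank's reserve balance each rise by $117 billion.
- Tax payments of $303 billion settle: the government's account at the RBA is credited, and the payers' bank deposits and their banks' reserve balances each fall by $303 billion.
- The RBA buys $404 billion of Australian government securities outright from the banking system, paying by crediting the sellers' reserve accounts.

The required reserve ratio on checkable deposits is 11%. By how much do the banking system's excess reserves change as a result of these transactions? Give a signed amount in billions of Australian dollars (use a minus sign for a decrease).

Discount-window loan $282 billion: reserves +$282B, deposits 0.
Asset purchase (from non-banks) $117 billion: reserves +$117B, deposits +$117B.
Government account inflow $303 billion: reserves −$303B, deposits −$303B.
OMO purchase (from banks) $404 billion: reserves +$404B, deposits 0.
Totals: Δreserves = +$500B, Δdeposits = −$186B.
Δrequired reserves = 11% × −$186B = −$20.46B.
Δexcess reserves = Δreserves − Δrequired = +$500B − (−$20.46B) = +$520.46 billion.

+$520.46 billion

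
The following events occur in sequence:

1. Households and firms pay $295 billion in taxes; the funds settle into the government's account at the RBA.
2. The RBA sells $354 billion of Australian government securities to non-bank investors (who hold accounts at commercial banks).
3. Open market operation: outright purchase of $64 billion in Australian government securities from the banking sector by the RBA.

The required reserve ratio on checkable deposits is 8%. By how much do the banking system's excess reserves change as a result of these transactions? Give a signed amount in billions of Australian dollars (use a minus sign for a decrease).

-$533.08 billion

Government account inflow $295 billion: reserves −$295B, deposits −$295B.
Asset sale (to non-banks) $354 billion: reserves −$354B, deposits −$354B.
OMO purchase (from banks) $64 billion: reserves +$64B, deposits 0.
Totals: Δreserves = −$585B, Δdeposits = −$649B.
Δrequired reserves = 8% × −$649B = −$51.92B.
Δexcess reserves = Δreserves − Δrequired = −$585B − (−$51.92B) = -$533.08 billion.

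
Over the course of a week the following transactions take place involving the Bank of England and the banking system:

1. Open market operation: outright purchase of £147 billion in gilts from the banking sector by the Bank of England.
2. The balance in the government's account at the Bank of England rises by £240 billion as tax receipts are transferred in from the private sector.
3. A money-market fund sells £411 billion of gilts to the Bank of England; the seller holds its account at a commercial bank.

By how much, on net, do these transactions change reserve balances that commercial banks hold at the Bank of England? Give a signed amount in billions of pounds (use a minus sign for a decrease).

Bank of England balance sheet:
  Assets:      Securities +£558B
  Liabilities: Bank reserves +£318B, Government deposits +£240B
Commercial banking system:
  Assets:      Reserves at CB +£318B, Securities −£147B
  Liabilities: Checkable deposits +£171B
So the change in reserve balances that commercial banks hold at the Bank of England is +£318 billion.

+£318 billion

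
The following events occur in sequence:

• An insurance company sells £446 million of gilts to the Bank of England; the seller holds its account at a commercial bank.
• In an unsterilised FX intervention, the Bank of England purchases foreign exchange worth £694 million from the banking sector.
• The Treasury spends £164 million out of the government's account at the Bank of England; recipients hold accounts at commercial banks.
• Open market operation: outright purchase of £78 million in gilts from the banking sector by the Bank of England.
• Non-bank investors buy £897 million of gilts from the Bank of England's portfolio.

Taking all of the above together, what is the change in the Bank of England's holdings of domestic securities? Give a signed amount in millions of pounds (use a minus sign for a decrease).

-£373 million

Bank of England balance sheet:
  Assets:      Securities −£373M, Foreign assets +£694M
  Liabilities: Bank reserves +£485M, Government deposits −£164M
So the change in the Bank of England's holdings of domestic securities is -£373 million.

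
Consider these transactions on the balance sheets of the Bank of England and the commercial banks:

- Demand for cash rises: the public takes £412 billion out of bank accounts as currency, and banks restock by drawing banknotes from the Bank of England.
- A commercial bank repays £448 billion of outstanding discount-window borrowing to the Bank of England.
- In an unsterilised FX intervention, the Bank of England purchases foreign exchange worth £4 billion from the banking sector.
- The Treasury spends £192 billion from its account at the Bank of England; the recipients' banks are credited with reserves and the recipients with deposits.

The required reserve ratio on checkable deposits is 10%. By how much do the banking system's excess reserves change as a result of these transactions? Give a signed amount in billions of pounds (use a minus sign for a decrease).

Currency withdrawal £412 billion: reserves −£412B, deposits −£412B.
Discount-window repayment £448 billion: reserves −£448B, deposits 0.
FX purchase £4 billion: reserves +£4B, deposits 0.
Government spending £192 billion: reserves +£192B, deposits +£192B.
Totals: Δreserves = −£664B, Δdeposits = −£220B.
Δrequired reserves = 10% × −£220B = −£22B.
Δexcess reserves = Δreserves − Δrequired = −£664B − (−£22B) = -£642 billion.

-£642 billion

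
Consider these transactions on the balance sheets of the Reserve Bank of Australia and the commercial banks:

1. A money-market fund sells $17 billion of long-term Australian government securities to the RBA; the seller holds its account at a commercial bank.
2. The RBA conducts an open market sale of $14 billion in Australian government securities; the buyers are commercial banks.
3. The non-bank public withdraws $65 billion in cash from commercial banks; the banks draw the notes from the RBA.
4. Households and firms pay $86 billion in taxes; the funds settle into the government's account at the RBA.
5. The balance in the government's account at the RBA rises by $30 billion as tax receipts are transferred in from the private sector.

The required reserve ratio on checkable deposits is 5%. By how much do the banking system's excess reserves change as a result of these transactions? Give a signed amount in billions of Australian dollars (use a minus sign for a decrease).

Asset purchase (from non-banks) $17 billion: reserves +$17B, deposits +$17B.
OMO sale (to banks) $14 billion: reserves −$14B, deposits 0.
Currency withdrawal $65 billion: reserves −$65B, deposits −$65B.
Government account inflow $86 billion: reserves −$86B, deposits −$86B.
Government account inflow $30 billion: reserves −$30B, deposits −$30B.
Totals: Δreserves = −$178B, Δdeposits = −$164B.
Δrequired reserves = 5% × −$164B = −$8.2B.
Δexcess reserves = Δreserves − Δrequired = −$178B − (−$8.2B) = -$169.8 billion.

-$169.8 billion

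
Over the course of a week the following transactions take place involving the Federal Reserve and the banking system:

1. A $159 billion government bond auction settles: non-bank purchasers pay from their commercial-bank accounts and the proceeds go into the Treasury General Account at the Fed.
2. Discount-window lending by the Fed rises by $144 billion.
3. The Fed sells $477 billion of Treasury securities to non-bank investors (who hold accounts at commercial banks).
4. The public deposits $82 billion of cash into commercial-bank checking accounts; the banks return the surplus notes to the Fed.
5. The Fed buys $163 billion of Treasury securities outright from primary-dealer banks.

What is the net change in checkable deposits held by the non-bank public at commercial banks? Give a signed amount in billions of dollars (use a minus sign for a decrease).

-$554 billion

Fed balance sheet:
  Assets:      Securities −$314B, Loans to banks +$144B
  Liabilities: Bank reserves −$247B, Currency in circulation −$82B, Government deposits +$159B
Commercial banking system:
  Assets:      Reserves at CB −$247B, Securities −$163B
  Liabilities: Checkable deposits −$554B, Borrowings from CB +$144B
So the change in checkable deposits held by the non-bank public at commercial banks is -$554 billion.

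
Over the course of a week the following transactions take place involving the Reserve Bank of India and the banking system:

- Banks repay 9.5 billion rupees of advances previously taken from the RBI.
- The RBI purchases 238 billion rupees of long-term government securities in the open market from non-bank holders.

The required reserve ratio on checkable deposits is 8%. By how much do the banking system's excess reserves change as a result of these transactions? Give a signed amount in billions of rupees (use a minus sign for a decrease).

+209.46 billion

Discount-window repayment 9.5 billion rupees: reserves −9.5B, deposits 0.
Asset purchase (from non-banks) 238 billion rupees: reserves +238B, deposits +238B.
Totals: Δreserves = +228.5B, Δdeposits = +238B.
Δrequired reserves = 8% × +238B = +19.04B.
Δexcess reserves = Δreserves − Δrequired = +228.5B − (+19.04B) = +209.46 billion.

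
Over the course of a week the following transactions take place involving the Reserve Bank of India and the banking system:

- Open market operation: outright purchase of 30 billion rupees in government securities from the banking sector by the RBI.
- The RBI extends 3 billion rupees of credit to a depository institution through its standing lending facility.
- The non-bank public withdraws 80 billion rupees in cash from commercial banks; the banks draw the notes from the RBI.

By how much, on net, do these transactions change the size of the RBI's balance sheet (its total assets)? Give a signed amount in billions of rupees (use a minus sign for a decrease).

+33 billion

OMO purchase (from banks) 30 billion rupees: an RBI asset is acquired → +30B.
Discount-window loan 3 billion rupees: an RBI asset is acquired → +3B.
Currency withdrawal 80 billion rupees: only the composition of liabilities changes → 0.
Net: 30 + 3 + 0 = +33 billion.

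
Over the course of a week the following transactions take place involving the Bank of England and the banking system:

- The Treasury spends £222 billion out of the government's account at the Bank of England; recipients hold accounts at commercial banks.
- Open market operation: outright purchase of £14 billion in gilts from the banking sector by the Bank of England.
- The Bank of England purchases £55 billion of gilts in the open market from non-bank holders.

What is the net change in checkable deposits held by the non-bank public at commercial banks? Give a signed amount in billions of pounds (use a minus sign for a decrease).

Bank of England balance sheet:
  Assets:      Securities +£69B
  Liabilities: Bank reserves +£291B, Government deposits −£222B
Commercial banking system:
  Assets:      Reserves at CB +£291B, Securities −£14B
  Liabilities: Checkable deposits +£277B
So the change in checkable deposits held by the non-bank public at commercial banks is +£277 billion.

+£277 billion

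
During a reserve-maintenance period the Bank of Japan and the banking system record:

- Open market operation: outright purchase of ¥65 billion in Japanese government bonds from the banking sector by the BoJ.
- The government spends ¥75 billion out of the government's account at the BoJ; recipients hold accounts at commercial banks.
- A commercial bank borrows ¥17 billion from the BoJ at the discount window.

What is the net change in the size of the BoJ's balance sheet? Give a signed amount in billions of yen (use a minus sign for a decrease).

BoJ balance sheet:
  Assets:      Securities +¥65B, Loans to banks +¥17B
  Liabilities: Bank reserves +¥157B, Government deposits −¥75B
Commercial banking system:
  Assets:      Reserves at CB +¥157B, Securities −¥65B
  Liabilities: Checkable deposits +¥75B, Borrowings from CB +¥17B
Change in total BoJ assets = +¥82 billion.

+¥82 billion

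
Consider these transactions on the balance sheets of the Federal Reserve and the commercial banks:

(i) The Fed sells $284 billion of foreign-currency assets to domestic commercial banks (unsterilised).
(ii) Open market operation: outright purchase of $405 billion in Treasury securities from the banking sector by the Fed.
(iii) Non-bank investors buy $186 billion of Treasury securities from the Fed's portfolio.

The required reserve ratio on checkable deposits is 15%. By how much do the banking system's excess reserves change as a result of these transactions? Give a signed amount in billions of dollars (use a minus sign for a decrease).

-$37.1 billion

FX sale $284 billion: reserves −$284B, deposits 0.
OMO purchase (from banks) $405 billion: reserves +$405B, deposits 0.
Asset sale (to non-banks) $186 billion: reserves −$186B, deposits −$186B.
Totals: Δreserves = −$65B, Δdeposits = −$186B.
Δrequired reserves = 15% × −$186B = −$27.9B.
Δexcess reserves = Δreserves − Δrequired = −$65B − (−$27.9B) = -$37.1 billion.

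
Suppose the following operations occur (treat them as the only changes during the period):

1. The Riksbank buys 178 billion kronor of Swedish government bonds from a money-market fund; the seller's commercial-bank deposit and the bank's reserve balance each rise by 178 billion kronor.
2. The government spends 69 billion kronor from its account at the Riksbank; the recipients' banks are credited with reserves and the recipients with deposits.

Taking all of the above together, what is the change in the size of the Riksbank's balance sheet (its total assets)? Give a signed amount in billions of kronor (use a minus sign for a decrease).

Riksbank balance sheet:
  Assets:      Securities +178B
  Liabilities: Bank reserves +247B, Government deposits −69B
Change in total Riksbank assets = +178 billion.

+178 billion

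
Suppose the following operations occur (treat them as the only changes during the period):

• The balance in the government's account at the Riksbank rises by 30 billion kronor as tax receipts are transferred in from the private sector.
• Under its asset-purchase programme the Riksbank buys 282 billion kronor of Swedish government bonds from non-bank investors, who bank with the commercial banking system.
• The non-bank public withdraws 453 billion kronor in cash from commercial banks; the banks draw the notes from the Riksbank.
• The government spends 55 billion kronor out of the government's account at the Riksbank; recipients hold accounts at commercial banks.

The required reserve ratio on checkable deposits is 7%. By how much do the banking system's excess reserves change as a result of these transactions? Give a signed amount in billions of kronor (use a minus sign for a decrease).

-135.78 billion

Government account inflow 30 billion kronor: reserves −30B, deposits −30B.
Asset purchase (from non-banks) 282 billion kronor: reserves +282B, deposits +282B.
Currency withdrawal 453 billion kronor: reserves −453B, deposits −453B.
Government spending 55 billion kronor: reserves +55B, deposits +55B.
Totals: Δreserves = −146B, Δdeposits = −146B.
Δrequired reserves = 7% × −146B = −10.22B.
Δexcess reserves = Δreserves − Δrequired = −146B − (−10.22B) = -135.78 billion.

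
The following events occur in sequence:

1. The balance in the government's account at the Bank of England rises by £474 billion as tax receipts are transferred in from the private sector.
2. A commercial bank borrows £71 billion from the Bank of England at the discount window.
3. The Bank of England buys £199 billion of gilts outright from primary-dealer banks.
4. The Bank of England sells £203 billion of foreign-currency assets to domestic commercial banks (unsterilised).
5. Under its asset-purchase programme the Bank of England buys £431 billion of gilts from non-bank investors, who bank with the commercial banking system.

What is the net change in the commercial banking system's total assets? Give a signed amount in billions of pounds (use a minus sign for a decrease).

Bank of England balance sheet:
  Assets:      Securities +£630B, Loans to banks +£71B, Foreign assets −£203B
  Liabilities: Bank reserves +£24B, Government deposits +£474B
Commercial banking system:
  Assets:      Reserves at CB +£24B, Securities −£199B, Foreign assets +£203B
  Liabilities: Checkable deposits −£43B, Borrowings from CB +£71B
Change in total bank assets = +£28 billion.

+£28 billion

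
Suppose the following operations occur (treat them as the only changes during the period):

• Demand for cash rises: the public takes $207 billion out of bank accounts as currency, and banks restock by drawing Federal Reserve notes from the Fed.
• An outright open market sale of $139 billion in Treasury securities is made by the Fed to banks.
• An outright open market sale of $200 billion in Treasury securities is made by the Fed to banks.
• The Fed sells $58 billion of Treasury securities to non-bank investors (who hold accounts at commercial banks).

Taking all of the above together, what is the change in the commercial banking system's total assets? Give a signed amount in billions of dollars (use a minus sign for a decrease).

Fed balance sheet:
  Assets:      Securities −$397B
  Liabilities: Bank reserves −$604B, Currency in circulation +$207B
Commercial banking system:
  Assets:      Reserves at CB −$604B, Securities +$339B
  Liabilities: Checkable deposits −$265B
Change in total bank assets = -$265 billion.

-$265 billion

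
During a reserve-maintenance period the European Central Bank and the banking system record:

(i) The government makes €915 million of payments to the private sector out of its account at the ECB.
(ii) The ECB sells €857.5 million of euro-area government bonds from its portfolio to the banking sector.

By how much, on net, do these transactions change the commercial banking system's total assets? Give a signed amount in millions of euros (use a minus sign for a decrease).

+€915 million

ECB balance sheet:
  Assets:      Securities −€857.5M
  Liabilities: Bank reserves +€57.5M, Government deposits −€915M
Commercial banking system:
  Assets:      Reserves at CB +€57.5M, Securities +€857.5M
  Liabilities: Checkable deposits +€915M
Change in total bank assets = +€915 million.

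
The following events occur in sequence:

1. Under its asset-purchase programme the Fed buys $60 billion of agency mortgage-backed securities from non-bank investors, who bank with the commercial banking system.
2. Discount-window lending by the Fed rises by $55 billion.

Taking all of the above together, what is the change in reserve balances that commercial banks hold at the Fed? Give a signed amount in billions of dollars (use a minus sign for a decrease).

Fed balance sheet:
  Assets:      Securities +$60B, Loans to banks +$55B
  Liabilities: Bank reserves +$115B
Commercial banking system:
  Assets:      Reserves at CB +$115B
  Liabilities: Checkable deposits +$60B, Borrowings from CB +$55B
So the change in reserve balances that commercial banks hold at the Fed is +$115 billion.

+$115 billion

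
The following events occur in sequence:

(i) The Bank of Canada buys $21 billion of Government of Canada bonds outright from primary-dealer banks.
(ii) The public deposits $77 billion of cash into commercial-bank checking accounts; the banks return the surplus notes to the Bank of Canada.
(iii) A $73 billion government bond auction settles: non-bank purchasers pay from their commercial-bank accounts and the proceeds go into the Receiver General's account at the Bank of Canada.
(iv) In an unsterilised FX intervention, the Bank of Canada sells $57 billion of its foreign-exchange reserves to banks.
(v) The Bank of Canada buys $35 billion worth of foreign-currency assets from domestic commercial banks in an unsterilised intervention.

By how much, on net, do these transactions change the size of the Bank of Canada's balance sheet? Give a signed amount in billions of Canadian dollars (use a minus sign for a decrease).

OMO purchase (from banks) $21 billion: a Bank of Canada asset is acquired → +$21B.
Currency deposit $77 billion: only the composition of liabilities changes → 0.
Government account inflow $73 billion: only the composition of liabilities changes → 0.
FX sale $57 billion: a Bank of Canada asset is shed → −$57B.
FX purchase $35 billion: a Bank of Canada asset is acquired → +$35B.
Net: 21 + 0 + 0 − 57 + 35 = -$1 billion.

-$1 billion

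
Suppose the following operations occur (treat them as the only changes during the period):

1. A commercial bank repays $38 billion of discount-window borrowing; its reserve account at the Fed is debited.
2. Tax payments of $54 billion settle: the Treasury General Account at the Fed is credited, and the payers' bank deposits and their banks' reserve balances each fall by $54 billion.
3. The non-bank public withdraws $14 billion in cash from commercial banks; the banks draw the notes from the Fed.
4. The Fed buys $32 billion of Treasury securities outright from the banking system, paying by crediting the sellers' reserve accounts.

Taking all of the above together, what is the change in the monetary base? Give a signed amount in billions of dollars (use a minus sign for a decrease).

Discount-window repayment $38 billion: Fed balance sheet contracts → −$38B.
Government account inflow $54 billion: reserves shift to a non-base liability → −$54B.
Currency withdrawal $14 billion: just a shift between currency and reserves — both are base money → 0.
OMO purchase (from banks) $32 billion: Fed balance sheet expands → +$32B.
Net: −38 − 54 + 0 + 32 = -$60 billion.

-$60 billion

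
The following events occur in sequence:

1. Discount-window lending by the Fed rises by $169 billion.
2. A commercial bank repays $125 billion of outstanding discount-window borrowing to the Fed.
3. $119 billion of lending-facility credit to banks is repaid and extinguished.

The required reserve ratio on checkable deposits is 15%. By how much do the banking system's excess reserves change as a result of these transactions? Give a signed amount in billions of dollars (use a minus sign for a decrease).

Discount-window loan $169 billion: reserves +$169B, deposits 0.
Discount-window repayment $125 billion: reserves −$125B, deposits 0.
Discount-window repayment $119 billion: reserves −$119B, deposits 0.
Totals: Δreserves = −$75B, Δdeposits = 0.
Δrequired reserves = 15% × 0 = 0.
Δexcess reserves = Δreserves − Δrequired = −$75B − (0) = -$75 billion.

-$75 billion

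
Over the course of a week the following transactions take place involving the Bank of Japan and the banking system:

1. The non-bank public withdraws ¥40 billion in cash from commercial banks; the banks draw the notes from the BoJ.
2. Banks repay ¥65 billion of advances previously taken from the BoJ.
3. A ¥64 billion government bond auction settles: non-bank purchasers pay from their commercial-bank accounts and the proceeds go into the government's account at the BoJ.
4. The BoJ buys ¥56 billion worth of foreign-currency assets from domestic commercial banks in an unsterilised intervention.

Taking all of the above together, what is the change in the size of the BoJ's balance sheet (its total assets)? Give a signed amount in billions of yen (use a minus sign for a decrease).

BoJ balance sheet:
  Assets:      Loans to banks −¥65B, Foreign assets +¥56B
  Liabilities: Bank reserves −¥113B, Currency in circulation +¥40B, Government deposits +¥64B
Change in total BoJ assets = -¥9 billion.

-¥9 billion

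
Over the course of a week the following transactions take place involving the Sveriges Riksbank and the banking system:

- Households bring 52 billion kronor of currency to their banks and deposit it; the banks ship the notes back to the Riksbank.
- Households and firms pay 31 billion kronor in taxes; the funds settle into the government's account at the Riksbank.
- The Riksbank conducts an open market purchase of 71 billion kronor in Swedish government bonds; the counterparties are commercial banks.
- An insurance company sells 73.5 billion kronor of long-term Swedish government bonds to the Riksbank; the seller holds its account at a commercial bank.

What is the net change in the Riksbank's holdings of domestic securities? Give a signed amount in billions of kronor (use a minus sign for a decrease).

+144.5 billion

Riksbank balance sheet:
  Assets:      Securities +144.5B
  Liabilities: Bank reserves +165.5B, Currency in circulation −52B, Government deposits +31B
Commercial banking system:
  Assets:      Reserves at CB +165.5B, Securities −71B
  Liabilities: Checkable deposits +94.5B
So the change in the Riksbank's holdings of domestic securities is +144.5 billion.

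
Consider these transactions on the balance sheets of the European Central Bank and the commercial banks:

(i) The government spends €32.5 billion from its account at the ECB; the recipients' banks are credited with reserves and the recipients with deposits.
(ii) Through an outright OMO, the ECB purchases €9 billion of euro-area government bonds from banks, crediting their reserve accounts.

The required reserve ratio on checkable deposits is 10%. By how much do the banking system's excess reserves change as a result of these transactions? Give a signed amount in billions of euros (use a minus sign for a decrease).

Government spending €32.5 billion: reserves +€32.5B, deposits +€32.5B.
OMO purchase (from banks) €9 billion: reserves +€9B, deposits 0.
Totals: Δreserves = +€41.5B, Δdeposits = +€32.5B.
Δrequired reserves = 10% × +€32.5B = +€3.25B.
Δexcess reserves = Δreserves − Δrequired = +€41.5B − (+€3.25B) = +€38.25 billion.

+€38.25 billion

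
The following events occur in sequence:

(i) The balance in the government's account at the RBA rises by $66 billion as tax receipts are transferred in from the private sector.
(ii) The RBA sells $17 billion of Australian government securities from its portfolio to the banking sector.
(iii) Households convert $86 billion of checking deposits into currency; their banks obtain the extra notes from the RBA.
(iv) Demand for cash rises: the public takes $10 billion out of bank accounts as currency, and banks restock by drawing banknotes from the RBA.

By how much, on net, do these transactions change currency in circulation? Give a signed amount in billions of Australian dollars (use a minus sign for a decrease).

+$96 billion

RBA balance sheet:
  Assets:      Securities −$17B
  Liabilities: Bank reserves −$179B, Currency in circulation +$96B, Government deposits +$66B
So the change in currency in circulation is +$96 billion.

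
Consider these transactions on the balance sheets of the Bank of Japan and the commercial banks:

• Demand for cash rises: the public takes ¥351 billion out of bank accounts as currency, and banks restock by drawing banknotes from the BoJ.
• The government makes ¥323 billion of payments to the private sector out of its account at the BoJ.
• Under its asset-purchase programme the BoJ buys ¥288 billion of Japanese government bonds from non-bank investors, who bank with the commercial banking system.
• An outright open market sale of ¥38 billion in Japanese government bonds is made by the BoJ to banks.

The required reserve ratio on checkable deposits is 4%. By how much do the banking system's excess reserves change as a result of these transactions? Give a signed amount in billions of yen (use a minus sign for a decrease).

Currency withdrawal ¥351 billion: reserves −¥351B, deposits −¥351B.
Government spending ¥323 billion: reserves +¥323B, deposits +¥323B.
Asset purchase (from non-banks) ¥288 billion: reserves +¥288B, deposits +¥288B.
OMO sale (to banks) ¥38 billion: reserves −¥38B, deposits 0.
Totals: Δreserves = +¥222B, Δdeposits = +¥260B.
Δrequired reserves = 4% × +¥260B = +¥10.4B.
Δexcess reserves = Δreserves − Δrequired = +¥222B − (+¥10.4B) = +¥211.6 billion.

+¥211.6 billion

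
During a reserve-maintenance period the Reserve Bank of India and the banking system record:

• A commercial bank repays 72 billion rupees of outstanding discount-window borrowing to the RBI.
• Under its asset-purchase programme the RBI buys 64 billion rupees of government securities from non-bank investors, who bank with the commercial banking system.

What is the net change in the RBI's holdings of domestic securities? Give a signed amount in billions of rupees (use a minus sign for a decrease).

Discount-window repayment 72 billion rupees: the RBI's securities portfolio is untouched → 0.
Asset purchase (from non-banks) 64 billion rupees: securities added to the RBI's portfolio → +64B.
Net: 0 + 64 = +64 billion.

+64 billion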